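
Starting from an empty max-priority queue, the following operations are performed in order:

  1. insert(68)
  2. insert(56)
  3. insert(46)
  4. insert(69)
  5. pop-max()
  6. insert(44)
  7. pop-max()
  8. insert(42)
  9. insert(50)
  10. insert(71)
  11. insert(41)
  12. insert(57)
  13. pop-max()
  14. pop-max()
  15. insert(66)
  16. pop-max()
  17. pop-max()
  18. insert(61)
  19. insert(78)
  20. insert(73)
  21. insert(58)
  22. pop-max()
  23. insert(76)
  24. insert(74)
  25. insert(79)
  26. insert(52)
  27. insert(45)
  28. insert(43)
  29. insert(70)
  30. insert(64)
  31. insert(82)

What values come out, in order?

insert 68 → {68}
insert 56 → {68, 56}
insert 46 → {68, 56, 46}
insert 69 → {69, 68, 56, 46}
pop-max → 69; now {68, 56, 46}
insert 44 → {68, 56, 46, 44}
pop-max → 68; now {56, 46, 44}
insert 42 → {56, 46, 44, 42}
insert 50 → {56, 50, 46, 44, 42}
insert 71 → {71, 56, 50, 46, 44, 42}
insert 41 → {71, 56, 50, 46, 44, 42, 41}
insert 57 → {71, 57, 56, 50, 46, 44, 42, 41}
pop-max → 71; now {57, 56, 50, 46, 44, 42, 41}
pop-max → 57; now {56, 50, 46, 44, 42, 41}
insert 66 → {66, 56, 50, 46, 44, 42, 41}
pop-max → 66; now {56, 50, 46, 44, 42, 41}
pop-max → 56; now {50, 46, 44, 42, 41}
insert 61 → {61, 50, 46, 44, 42, 41}
insert 78 → {78, 61, 50, 46, 44, 42, 41}
insert 73 → {78, 73, 61, 50, 46, 44, 42, 41}
insert 58 → {78, 73, 61, 58, 50, 46, 44, 42, 41}
pop-max → 78; now {73, 61, 58, 50, 46, 44, 42, 41}
insert 76 → {76, 73, 61, 58, 50, 46, 44, 42, 41}
insert 74 → {76, 74, 73, 61, 58, 50, 46, 44, 42, 41}
insert 79 → {79, 76, 74, 73, 61, 58, 50, 46, 44, 42, 41}
insert 52 → {79, 76, 74, 73, 61, 58, 52, 50, 46, 44, 42, 41}
insert 45 → {79, 76, 74, 73, 61, 58, 52, 50, 46, 45, 44, 42, 41}
insert 43 → {79, 76, 74, 73, 61, 58, 52, 50, 46, 45, 44, 43, 42, 41}
insert 70 → {79, 76, 74, 73, 70, 61, 58, 52, 50, 46, 45, 44, 43, 42, 41}
insert 64 → {79, 76, 74, 73, 70, 64, 61, 58, 52, 50, 46, 45, 44, 43, 42, 41}
insert 82 → {82, 79, 76, 74, 73, 70, 64, 61, 58, 52, 50, 46, 45, 44, 43, 42, 41}

[69, 68, 71, 57, 66, 56, 78]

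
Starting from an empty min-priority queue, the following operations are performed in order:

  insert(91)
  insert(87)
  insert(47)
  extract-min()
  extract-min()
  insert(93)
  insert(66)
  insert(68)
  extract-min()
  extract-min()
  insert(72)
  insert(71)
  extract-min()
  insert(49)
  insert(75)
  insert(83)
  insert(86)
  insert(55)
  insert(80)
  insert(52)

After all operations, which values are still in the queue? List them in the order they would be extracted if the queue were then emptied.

49, 52, 55, 72, 75, 80, 83, 86, 91, 93

insert 91 → {91}
insert 87 → {87, 91}
insert 47 → {47, 87, 91}
extract-min → 47; now {87, 91}
extract-min → 87; now {91}
insert 93 → {91, 93}
insert 66 → {66, 91, 93}
insert 68 → {66, 68, 91, 93}
extract-min → 66; now {68, 91, 93}
extract-min → 68; now {91, 93}
insert 72 → {72, 91, 93}
insert 71 → {71, 72, 91, 93}
extract-min → 71; now {72, 91, 93}
insert 49 → {49, 72, 91, 93}
insert 75 → {49, 72, 75, 91, 93}
insert 83 → {49, 72, 75, 83, 91, 93}
insert 86 → {49, 72, 75, 83, 86, 91, 93}
insert 55 → {49, 55, 72, 75, 83, 86, 91, 93}
insert 80 → {49, 55, 72, 75, 80, 83, 86, 91, 93}
insert 52 → {49, 52, 55, 72, 75, 80, 83, 86, 91, 93}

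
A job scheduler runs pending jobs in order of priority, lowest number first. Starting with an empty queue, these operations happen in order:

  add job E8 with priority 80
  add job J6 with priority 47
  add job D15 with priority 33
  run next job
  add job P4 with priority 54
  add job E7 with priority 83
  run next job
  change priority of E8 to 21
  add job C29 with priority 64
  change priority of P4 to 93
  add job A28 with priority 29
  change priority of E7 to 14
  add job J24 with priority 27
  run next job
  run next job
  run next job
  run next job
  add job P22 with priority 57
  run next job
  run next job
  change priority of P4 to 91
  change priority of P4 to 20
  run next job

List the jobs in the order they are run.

add E8 (priority 80) → {E8:80}
add J6 (priority 47) → {J6:47, E8:80}
add D15 (priority 33) → {D15:33, J6:47, E8:80}
run next job → D15; now {J6:47, E8:80}
add P4 (priority 54) → {J6:47, P4:54, E8:80}
add E7 (priority 83) → {J6:47, P4:54, E8:80, E7:83}
run next job → J6; now {P4:54, E8:80, E7:83}
update E8 to priority 21 → {E8:21, P4:54, E7:83}
add C29 (priority 64) → {E8:21, P4:54, C29:64, E7:83}
update P4 to priority 93 → {E8:21, C29:64, E7:83, P4:93}
add A28 (priority 29) → {E8:21, A28:29, C29:64, E7:83, P4:93}
update E7 to priority 14 → {E7:14, E8:21, A28:29, C29:64, P4:93}
add J24 (priority 27) → {E7:14, E8:21, J24:27, A28:29, C29:64, P4:93}
run next job → E7; now {E8:21, J24:27, A28:29, C29:64, P4:93}
run next job → E8; now {J24:27, A28:29, C29:64, P4:93}
run next job → J24; now {A28:29, C29:64, P4:93}
run next job → A28; now {C29:64, P4:93}
add P22 (priority 57) → {P22:57, C29:64, P4:93}
run next job → P22; now {C29:64, P4:93}
run next job → C29; now {P4:93}
update P4 to priority 91 → {P4:91}
update P4 to priority 20 → {P4:20}
run next job → P4; now {}

D15 → J6 → E7 → E8 → J24 → A28 → P22 → C29 → P4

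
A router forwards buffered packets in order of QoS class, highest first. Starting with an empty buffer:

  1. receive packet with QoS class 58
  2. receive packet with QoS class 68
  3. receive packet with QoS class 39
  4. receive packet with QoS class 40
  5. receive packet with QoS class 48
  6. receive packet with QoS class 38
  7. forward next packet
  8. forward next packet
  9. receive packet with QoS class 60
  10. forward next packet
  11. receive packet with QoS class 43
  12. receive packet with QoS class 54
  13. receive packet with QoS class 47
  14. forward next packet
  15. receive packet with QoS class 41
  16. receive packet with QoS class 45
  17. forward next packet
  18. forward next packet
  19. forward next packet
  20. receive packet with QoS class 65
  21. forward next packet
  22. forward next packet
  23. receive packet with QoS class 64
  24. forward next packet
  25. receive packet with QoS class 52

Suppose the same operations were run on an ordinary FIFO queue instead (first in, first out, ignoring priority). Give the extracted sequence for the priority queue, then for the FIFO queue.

priority queue: 68, 58, 60, 54, 48, 47, 45, 65, 43, 64; FIFO queue: 58, 68, 39, 40, 48, 38, 60, 43, 54, 47

insert 58 → {58}
insert 68 → {68, 58}
insert 39 → {68, 58, 39}
insert 40 → {68, 58, 40, 39}
insert 48 → {68, 58, 48, 40, 39}
insert 38 → {68, 58, 48, 40, 39, 38}
forward next packet → 68; now {58, 48, 40, 39, 38}
forward next packet → 58; now {48, 40, 39, 38}
insert 60 → {60, 48, 40, 39, 38}
forward next packet → 60; now {48, 40, 39, 38}
insert 43 → {48, 43, 40, 39, 38}
insert 54 → {54, 48, 43, 40, 39, 38}
insert 47 → {54, 48, 47, 43, 40, 39, 38}
forward next packet → 54; now {48, 47, 43, 40, 39, 38}
insert 41 → {48, 47, 43, 41, 40, 39, 38}
insert 45 → {48, 47, 45, 43, 41, 40, 39, 38}
forward next packet → 48; now {47, 45, 43, 41, 40, 39, 38}
forward next packet → 47; now {45, 43, 41, 40, 39, 38}
forward next packet → 45; now {43, 41, 40, 39, 38}
insert 65 → {65, 43, 41, 40, 39, 38}
forward next packet → 65; now {43, 41, 40, 39, 38}
forward next packet → 43; now {41, 40, 39, 38}
insert 64 → {64, 41, 40, 39, 38}
forward next packet → 64; now {41, 40, 39, 38}
insert 52 → {52, 41, 40, 39, 38}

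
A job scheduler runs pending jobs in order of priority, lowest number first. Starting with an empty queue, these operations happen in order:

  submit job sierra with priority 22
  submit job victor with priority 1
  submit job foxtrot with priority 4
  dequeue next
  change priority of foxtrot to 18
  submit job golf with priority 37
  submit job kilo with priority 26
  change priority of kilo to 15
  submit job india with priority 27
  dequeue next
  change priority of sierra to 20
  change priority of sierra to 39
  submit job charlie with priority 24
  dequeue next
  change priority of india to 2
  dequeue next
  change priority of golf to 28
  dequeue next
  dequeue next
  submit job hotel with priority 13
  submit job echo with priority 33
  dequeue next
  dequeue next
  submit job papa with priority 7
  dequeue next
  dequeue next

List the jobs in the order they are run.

victor → kilo → foxtrot → india → charlie → golf → hotel → echo → papa → sierra

add sierra (priority 22) → {sierra:22}
add victor (priority 1) → {victor:1, sierra:22}
add foxtrot (priority 4) → {victor:1, foxtrot:4, sierra:22}
dequeue next → victor; now {foxtrot:4, sierra:22}
update foxtrot to priority 18 → {foxtrot:18, sierra:22}
add golf (priority 37) → {foxtrot:18, sierra:22, golf:37}
add kilo (priority 26) → {foxtrot:18, sierra:22, kilo:26, golf:37}
update kilo to priority 15 → {kilo:15, foxtrot:18, sierra:22, golf:37}
add india (priority 27) → {kilo:15, foxtrot:18, sierra:22, india:27, golf:37}
dequeue next → kilo; now {foxtrot:18, sierra:22, india:27, golf:37}
update sierra to priority 20 → {foxtrot:18, sierra:20, india:27, golf:37}
update sierra to priority 39 → {foxtrot:18, india:27, golf:37, sierra:39}
add charlie (priority 24) → {foxtrot:18, charlie:24, india:27, golf:37, sierra:39}
dequeue next → foxtrot; now {charlie:24, india:27, golf:37, sierra:39}
update india to priority 2 → {india:2, charlie:24, golf:37, sierra:39}
dequeue next → india; now {charlie:24, golf:37, sierra:39}
update golf to priority 28 → {charlie:24, golf:28, sierra:39}
dequeue next → charlie; now {golf:28, sierra:39}
dequeue next → golf; now {sierra:39}
add hotel (priority 13) → {hotel:13, sierra:39}
add echo (priority 33) → {hotel:13, echo:33, sierra:39}
dequeue next → hotel; now {echo:33, sierra:39}
dequeue next → echo; now {sierra:39}
add papa (priority 7) → {papa:7, sierra:39}
dequeue next → papa; now {sierra:39}
dequeue next → sierra; now {}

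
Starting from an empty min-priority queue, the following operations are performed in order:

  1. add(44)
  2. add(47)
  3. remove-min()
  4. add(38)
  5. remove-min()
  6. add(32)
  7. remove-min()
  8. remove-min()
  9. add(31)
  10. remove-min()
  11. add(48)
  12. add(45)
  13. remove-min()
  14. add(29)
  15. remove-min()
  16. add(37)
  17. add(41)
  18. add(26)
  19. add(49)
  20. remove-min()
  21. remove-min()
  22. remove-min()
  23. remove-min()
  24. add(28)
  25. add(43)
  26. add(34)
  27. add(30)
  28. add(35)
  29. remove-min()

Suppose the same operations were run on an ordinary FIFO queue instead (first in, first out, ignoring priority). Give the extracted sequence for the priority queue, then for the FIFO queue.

priority queue: 44 → 38 → 32 → 47 → 31 → 45 → 29 → 26 → 37 → 41 → 48 → 28; FIFO queue: 44, 47, 38, 32, 31, 48, 45, 29, 37, 41, 26, 49

insert 44 → {44}
insert 47 → {44, 47}
remove-min → 44; now {47}
insert 38 → {38, 47}
remove-min → 38; now {47}
insert 32 → {32, 47}
remove-min → 32; now {47}
remove-min → 47; now {}
insert 31 → {31}
remove-min → 31; now {}
insert 48 → {48}
insert 45 → {45, 48}
remove-min → 45; now {48}
insert 29 → {29, 48}
remove-min → 29; now {48}
insert 37 → {37, 48}
insert 41 → {37, 41, 48}
insert 26 → {26, 37, 41, 48}
insert 49 → {26, 37, 41, 48, 49}
remove-min → 26; now {37, 41, 48, 49}
remove-min → 37; now {41, 48, 49}
remove-min → 41; now {48, 49}
remove-min → 48; now {49}
insert 28 → {28, 49}
insert 43 → {28, 43, 49}
insert 34 → {28, 34, 43, 49}
insert 30 → {28, 30, 34, 43, 49}
insert 35 → {28, 30, 34, 35, 43, 49}
remove-min → 28; now {30, 34, 35, 43, 49}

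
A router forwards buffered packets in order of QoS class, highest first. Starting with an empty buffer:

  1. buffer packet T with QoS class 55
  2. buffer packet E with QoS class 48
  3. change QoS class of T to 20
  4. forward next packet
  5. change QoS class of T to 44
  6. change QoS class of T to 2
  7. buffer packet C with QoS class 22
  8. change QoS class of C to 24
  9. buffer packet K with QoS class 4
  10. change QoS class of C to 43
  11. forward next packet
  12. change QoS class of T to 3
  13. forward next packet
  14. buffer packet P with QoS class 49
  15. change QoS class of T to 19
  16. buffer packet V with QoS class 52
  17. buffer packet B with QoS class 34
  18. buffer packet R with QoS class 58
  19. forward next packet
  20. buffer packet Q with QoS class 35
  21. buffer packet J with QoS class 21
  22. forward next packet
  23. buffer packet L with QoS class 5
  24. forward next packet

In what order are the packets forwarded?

add T (QoS class 55) → {T:55}
add E (QoS class 48) → {T:55, E:48}
update T to QoS class 20 → {E:48, T:20}
forward next packet → E; now {T:20}
update T to QoS class 44 → {T:44}
update T to QoS class 2 → {T:2}
add C (QoS class 22) → {C:22, T:2}
update C to QoS class 24 → {C:24, T:2}
add K (QoS class 4) → {C:24, K:4, T:2}
update C to QoS class 43 → {C:43, K:4, T:2}
forward next packet → C; now {K:4, T:2}
update T to QoS class 3 → {K:4, T:3}
forward next packet → K; now {T:3}
add P (QoS class 49) → {P:49, T:3}
update T to QoS class 19 → {P:49, T:19}
add V (QoS class 52) → {V:52, P:49, T:19}
add B (QoS class 34) → {V:52, P:49, B:34, T:19}
add R (QoS class 58) → {R:58, V:52, P:49, B:34, T:19}
forward next packet → R; now {V:52, P:49, B:34, T:19}
add Q (QoS class 35) → {V:52, P:49, Q:35, B:34, T:19}
add J (QoS class 21) → {V:52, P:49, Q:35, B:34, J:21, T:19}
forward next packet → V; now {P:49, Q:35, B:34, J:21, T:19}
add L (QoS class 5) → {P:49, Q:35, B:34, J:21, T:19, L:5}
forward next packet → P; now {Q:35, B:34, J:21, T:19, L:5}

[E, C, K, R, V, P]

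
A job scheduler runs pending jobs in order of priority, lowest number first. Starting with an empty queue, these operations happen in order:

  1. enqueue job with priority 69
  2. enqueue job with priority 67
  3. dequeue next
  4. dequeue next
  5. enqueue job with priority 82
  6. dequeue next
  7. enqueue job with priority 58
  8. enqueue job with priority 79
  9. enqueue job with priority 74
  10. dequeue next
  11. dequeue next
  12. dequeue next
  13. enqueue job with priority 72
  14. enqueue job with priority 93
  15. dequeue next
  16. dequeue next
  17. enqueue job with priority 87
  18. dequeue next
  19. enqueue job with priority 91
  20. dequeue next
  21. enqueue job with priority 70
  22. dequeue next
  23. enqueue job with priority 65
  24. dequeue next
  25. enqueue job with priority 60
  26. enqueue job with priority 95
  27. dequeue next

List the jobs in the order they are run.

[67, 69, 82, 58, 74, 79, 72, 93, 87, 91, 70, 65, 60]

insert 69 → {69}
insert 67 → {67, 69}
dequeue next → 67; now {69}
dequeue next → 69; now {}
insert 82 → {82}
dequeue next → 82; now {}
insert 58 → {58}
insert 79 → {58, 79}
insert 74 → {58, 74, 79}
dequeue next → 58; now {74, 79}
dequeue next → 74; now {79}
dequeue next → 79; now {}
insert 72 → {72}
insert 93 → {72, 93}
dequeue next → 72; now {93}
dequeue next → 93; now {}
insert 87 → {87}
dequeue next → 87; now {}
insert 91 → {91}
dequeue next → 91; now {}
insert 70 → {70}
dequeue next → 70; now {}
insert 65 → {65}
dequeue next → 65; now {}
insert 60 → {60}
insert 95 → {60, 95}
dequeue next → 60; now {95}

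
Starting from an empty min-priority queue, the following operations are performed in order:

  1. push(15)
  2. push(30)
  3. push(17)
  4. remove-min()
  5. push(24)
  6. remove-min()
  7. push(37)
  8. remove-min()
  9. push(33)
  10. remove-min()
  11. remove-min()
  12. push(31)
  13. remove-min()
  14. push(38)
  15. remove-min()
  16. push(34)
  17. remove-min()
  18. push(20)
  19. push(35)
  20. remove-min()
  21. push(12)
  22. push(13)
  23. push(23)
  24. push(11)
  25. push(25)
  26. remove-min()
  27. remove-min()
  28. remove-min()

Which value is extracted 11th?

insert 15 → {15}
insert 30 → {15, 30}
insert 17 → {15, 17, 30}
remove-min → 15; now {17, 30}
insert 24 → {17, 24, 30}
remove-min → 17; now {24, 30}
insert 37 → {24, 30, 37}
remove-min → 24; now {30, 37}
insert 33 → {30, 33, 37}
remove-min → 30; now {33, 37}
remove-min → 33; now {37}
insert 31 → {31, 37}
remove-min → 31; now {37}
insert 38 → {37, 38}
remove-min → 37; now {38}
insert 34 → {34, 38}
remove-min → 34; now {38}
insert 20 → {20, 38}
insert 35 → {20, 35, 38}
remove-min → 20; now {35, 38}
insert 12 → {12, 35, 38}
insert 13 → {12, 13, 35, 38}
insert 23 → {12, 13, 23, 35, 38}
insert 11 → {11, 12, 13, 23, 35, 38}
insert 25 → {11, 12, 13, 23, 25, 35, 38}
remove-min → 11; now {12, 13, 23, 25, 35, 38}
remove-min → 12; now {13, 23, 25, 35, 38}
remove-min → 13; now {23, 25, 35, 38}

12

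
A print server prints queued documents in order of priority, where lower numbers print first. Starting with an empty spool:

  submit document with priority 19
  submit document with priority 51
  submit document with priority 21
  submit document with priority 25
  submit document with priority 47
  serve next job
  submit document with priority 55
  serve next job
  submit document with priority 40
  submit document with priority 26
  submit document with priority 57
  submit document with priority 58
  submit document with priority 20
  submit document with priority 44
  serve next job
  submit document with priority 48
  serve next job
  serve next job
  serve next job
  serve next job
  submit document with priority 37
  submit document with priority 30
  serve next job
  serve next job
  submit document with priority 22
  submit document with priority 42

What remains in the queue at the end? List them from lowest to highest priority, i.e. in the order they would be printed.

22 → 42 → 47 → 48 → 51 → 55 → 57 → 58

insert 19 → {19}
insert 51 → {19, 51}
insert 21 → {19, 21, 51}
insert 25 → {19, 21, 25, 51}
insert 47 → {19, 21, 25, 47, 51}
serve next job → 19; now {21, 25, 47, 51}
insert 55 → {21, 25, 47, 51, 55}
serve next job → 21; now {25, 47, 51, 55}
insert 40 → {25, 40, 47, 51, 55}
insert 26 → {25, 26, 40, 47, 51, 55}
insert 57 → {25, 26, 40, 47, 51, 55, 57}
insert 58 → {25, 26, 40, 47, 51, 55, 57, 58}
insert 20 → {20, 25, 26, 40, 47, 51, 55, 57, 58}
insert 44 → {20, 25, 26, 40, 44, 47, 51, 55, 57, 58}
serve next job → 20; now {25, 26, 40, 44, 47, 51, 55, 57, 58}
insert 48 → {25, 26, 40, 44, 47, 48, 51, 55, 57, 58}
serve next job → 25; now {26, 40, 44, 47, 48, 51, 55, 57, 58}
serve next job → 26; now {40, 44, 47, 48, 51, 55, 57, 58}
serve next job → 40; now {44, 47, 48, 51, 55, 57, 58}
serve next job → 44; now {47, 48, 51, 55, 57, 58}
insert 37 → {37, 47, 48, 51, 55, 57, 58}
insert 30 → {30, 37, 47, 48, 51, 55, 57, 58}
serve next job → 30; now {37, 47, 48, 51, 55, 57, 58}
serve next job → 37; now {47, 48, 51, 55, 57, 58}
insert 22 → {22, 47, 48, 51, 55, 57, 58}
insert 42 → {22, 42, 47, 48, 51, 55, 57, 58}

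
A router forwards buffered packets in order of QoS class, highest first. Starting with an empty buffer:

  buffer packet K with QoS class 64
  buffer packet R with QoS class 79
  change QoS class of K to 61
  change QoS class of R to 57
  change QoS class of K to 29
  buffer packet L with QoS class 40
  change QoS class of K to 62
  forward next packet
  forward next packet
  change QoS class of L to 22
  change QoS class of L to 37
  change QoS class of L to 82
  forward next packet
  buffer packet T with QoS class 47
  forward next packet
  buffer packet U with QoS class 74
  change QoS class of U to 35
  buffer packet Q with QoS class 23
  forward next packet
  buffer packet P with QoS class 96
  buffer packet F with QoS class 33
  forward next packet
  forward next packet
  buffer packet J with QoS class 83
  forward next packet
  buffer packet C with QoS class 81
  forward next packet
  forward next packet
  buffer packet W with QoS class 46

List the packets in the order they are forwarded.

add K (QoS class 64) → {K:64}
add R (QoS class 79) → {R:79, K:64}
update K to QoS class 61 → {R:79, K:61}
update R to QoS class 57 → {K:61, R:57}
update K to QoS class 29 → {R:57, K:29}
add L (QoS class 40) → {R:57, L:40, K:29}
update K to QoS class 62 → {K:62, R:57, L:40}
forward next packet → K; now {R:57, L:40}
forward next packet → R; now {L:40}
update L to QoS class 22 → {L:22}
update L to QoS class 37 → {L:37}
update L to QoS class 82 → {L:82}
forward next packet → L; now {}
add T (QoS class 47) → {T:47}
forward next packet → T; now {}
add U (QoS class 74) → {U:74}
update U to QoS class 35 → {U:35}
add Q (QoS class 23) → {U:35, Q:23}
forward next packet → U; now {Q:23}
add P (QoS class 96) → {P:96, Q:23}
add F (QoS class 33) → {P:96, F:33, Q:23}
forward next packet → P; now {F:33, Q:23}
forward next packet → F; now {Q:23}
add J (QoS class 83) → {J:83, Q:23}
forward next packet → J; now {Q:23}
add C (QoS class 81) → {C:81, Q:23}
forward next packet → C; now {Q:23}
forward next packet → Q; now {}
add W (QoS class 46) → {W:46}

K → R → L → T → U → P → F → J → C → Q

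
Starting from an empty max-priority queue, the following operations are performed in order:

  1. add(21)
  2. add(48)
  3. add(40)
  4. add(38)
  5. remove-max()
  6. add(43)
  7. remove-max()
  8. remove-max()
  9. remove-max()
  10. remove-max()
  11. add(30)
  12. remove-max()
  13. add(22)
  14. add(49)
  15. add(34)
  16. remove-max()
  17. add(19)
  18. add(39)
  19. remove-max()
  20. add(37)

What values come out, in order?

insert 21 → {21}
insert 48 → {48, 21}
insert 40 → {48, 40, 21}
insert 38 → {48, 40, 38, 21}
remove-max → 48; now {40, 38, 21}
insert 43 → {43, 40, 38, 21}
remove-max → 43; now {40, 38, 21}
remove-max → 40; now {38, 21}
remove-max → 38; now {21}
remove-max → 21; now {}
insert 30 → {30}
remove-max → 30; now {}
insert 22 → {22}
insert 49 → {49, 22}
insert 34 → {49, 34, 22}
remove-max → 49; now {34, 22}
insert 19 → {34, 22, 19}
insert 39 → {39, 34, 22, 19}
remove-max → 39; now {34, 22, 19}
insert 37 → {37, 34, 22, 19}

48, 43, 40, 38, 21, 30, 49, 39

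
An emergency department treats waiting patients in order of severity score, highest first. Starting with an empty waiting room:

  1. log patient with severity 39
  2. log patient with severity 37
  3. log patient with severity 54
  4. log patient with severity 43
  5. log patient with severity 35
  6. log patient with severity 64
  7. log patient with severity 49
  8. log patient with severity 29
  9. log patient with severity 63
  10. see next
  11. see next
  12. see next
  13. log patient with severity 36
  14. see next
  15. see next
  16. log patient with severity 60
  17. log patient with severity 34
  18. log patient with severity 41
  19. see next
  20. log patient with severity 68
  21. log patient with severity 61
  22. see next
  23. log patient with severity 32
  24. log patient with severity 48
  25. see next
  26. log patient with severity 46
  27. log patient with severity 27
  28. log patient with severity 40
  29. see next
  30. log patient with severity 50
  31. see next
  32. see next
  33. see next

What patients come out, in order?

64, 63, 54, 49, 43, 60, 68, 61, 48, 50, 46, 41

insert 39 → {39}
insert 37 → {39, 37}
insert 54 → {54, 39, 37}
insert 43 → {54, 43, 39, 37}
insert 35 → {54, 43, 39, 37, 35}
insert 64 → {64, 54, 43, 39, 37, 35}
insert 49 → {64, 54, 49, 43, 39, 37, 35}
insert 29 → {64, 54, 49, 43, 39, 37, 35, 29}
insert 63 → {64, 63, 54, 49, 43, 39, 37, 35, 29}
see next → 64; now {63, 54, 49, 43, 39, 37, 35, 29}
see next → 63; now {54, 49, 43, 39, 37, 35, 29}
see next → 54; now {49, 43, 39, 37, 35, 29}
insert 36 → {49, 43, 39, 37, 36, 35, 29}
see next → 49; now {43, 39, 37, 36, 35, 29}
see next → 43; now {39, 37, 36, 35, 29}
insert 60 → {60, 39, 37, 36, 35, 29}
insert 34 → {60, 39, 37, 36, 35, 34, 29}
insert 41 → {60, 41, 39, 37, 36, 35, 34, 29}
see next → 60; now {41, 39, 37, 36, 35, 34, 29}
insert 68 → {68, 41, 39, 37, 36, 35, 34, 29}
insert 61 → {68, 61, 41, 39, 37, 36, 35, 34, 29}
see next → 68; now {61, 41, 39, 37, 36, 35, 34, 29}
insert 32 → {61, 41, 39, 37, 36, 35, 34, 32, 29}
insert 48 → {61, 48, 41, 39, 37, 36, 35, 34, 32, 29}
see next → 61; now {48, 41, 39, 37, 36, 35, 34, 32, 29}
insert 46 → {48, 46, 41, 39, 37, 36, 35, 34, 32, 29}
insert 27 → {48, 46, 41, 39, 37, 36, 35, 34, 32, 29, 27}
insert 40 → {48, 46, 41, 40, 39, 37, 36, 35, 34, 32, 29, 27}
see next → 48; now {46, 41, 40, 39, 37, 36, 35, 34, 32, 29, 27}
insert 50 → {50, 46, 41, 40, 39, 37, 36, 35, 34, 32, 29, 27}
see next → 50; now {46, 41, 40, 39, 37, 36, 35, 34, 32, 29, 27}
see next → 46; now {41, 40, 39, 37, 36, 35, 34, 32, 29, 27}
see next → 41; now {40, 39, 37, 36, 35, 34, 32, 29, 27}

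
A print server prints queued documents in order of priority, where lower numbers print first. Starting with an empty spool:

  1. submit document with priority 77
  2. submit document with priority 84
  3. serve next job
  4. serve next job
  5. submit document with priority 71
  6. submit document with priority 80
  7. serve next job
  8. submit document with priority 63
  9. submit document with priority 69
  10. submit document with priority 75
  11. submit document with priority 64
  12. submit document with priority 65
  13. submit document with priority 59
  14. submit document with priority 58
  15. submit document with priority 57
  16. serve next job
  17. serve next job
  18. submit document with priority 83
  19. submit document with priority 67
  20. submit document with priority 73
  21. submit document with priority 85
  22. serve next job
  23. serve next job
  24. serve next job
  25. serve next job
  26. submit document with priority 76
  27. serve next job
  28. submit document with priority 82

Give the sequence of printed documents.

insert 77 → {77}
insert 84 → {77, 84}
serve next job → 77; now {84}
serve next job → 84; now {}
insert 71 → {71}
insert 80 → {71, 80}
serve next job → 71; now {80}
insert 63 → {63, 80}
insert 69 → {63, 69, 80}
insert 75 → {63, 69, 75, 80}
insert 64 → {63, 64, 69, 75, 80}
insert 65 → {63, 64, 65, 69, 75, 80}
insert 59 → {59, 63, 64, 65, 69, 75, 80}
insert 58 → {58, 59, 63, 64, 65, 69, 75, 80}
insert 57 → {57, 58, 59, 63, 64, 65, 69, 75, 80}
serve next job → 57; now {58, 59, 63, 64, 65, 69, 75, 80}
serve next job → 58; now {59, 63, 64, 65, 69, 75, 80}
insert 83 → {59, 63, 64, 65, 69, 75, 80, 83}
insert 67 → {59, 63, 64, 65, 67, 69, 75, 80, 83}
insert 73 → {59, 63, 64, 65, 67, 69, 73, 75, 80, 83}
insert 85 → {59, 63, 64, 65, 67, 69, 73, 75, 80, 83, 85}
serve next job → 59; now {63, 64, 65, 67, 69, 73, 75, 80, 83, 85}
serve next job → 63; now {64, 65, 67, 69, 73, 75, 80, 83, 85}
serve next job → 64; now {65, 67, 69, 73, 75, 80, 83, 85}
serve next job → 65; now {67, 69, 73, 75, 80, 83, 85}
insert 76 → {67, 69, 73, 75, 76, 80, 83, 85}
serve next job → 67; now {69, 73, 75, 76, 80, 83, 85}
insert 82 → {69, 73, 75, 76, 80, 82, 83, 85}

77 → 84 → 71 → 57 → 58 → 59 → 63 → 64 → 65 → 67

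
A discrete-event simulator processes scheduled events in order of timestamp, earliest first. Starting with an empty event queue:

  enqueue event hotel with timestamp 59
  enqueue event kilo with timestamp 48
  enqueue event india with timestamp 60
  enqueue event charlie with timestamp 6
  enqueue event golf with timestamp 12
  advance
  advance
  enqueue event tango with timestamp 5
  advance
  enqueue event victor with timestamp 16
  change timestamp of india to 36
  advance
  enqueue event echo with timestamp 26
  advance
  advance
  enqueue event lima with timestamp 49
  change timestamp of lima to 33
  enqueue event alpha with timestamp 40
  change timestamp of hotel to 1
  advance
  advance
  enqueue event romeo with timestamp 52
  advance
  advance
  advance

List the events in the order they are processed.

add hotel (timestamp 59) → {hotel:59}
add kilo (timestamp 48) → {kilo:48, hotel:59}
add india (timestamp 60) → {kilo:48, hotel:59, india:60}
add charlie (timestamp 6) → {charlie:6, kilo:48, hotel:59, india:60}
add golf (timestamp 12) → {charlie:6, golf:12, kilo:48, hotel:59, india:60}
advance → charlie; now {golf:12, kilo:48, hotel:59, india:60}
advance → golf; now {kilo:48, hotel:59, india:60}
add tango (timestamp 5) → {tango:5, kilo:48, hotel:59, india:60}
advance → tango; now {kilo:48, hotel:59, india:60}
add victor (timestamp 16) → {victor:16, kilo:48, hotel:59, india:60}
update india to timestamp 36 → {victor:16, india:36, kilo:48, hotel:59}
advance → victor; now {india:36, kilo:48, hotel:59}
add echo (timestamp 26) → {echo:26, india:36, kilo:48, hotel:59}
advance → echo; now {india:36, kilo:48, hotel:59}
advance → india; now {kilo:48, hotel:59}
add lima (timestamp 49) → {kilo:48, lima:49, hotel:59}
update lima to timestamp 33 → {lima:33, kilo:48, hotel:59}
add alpha (timestamp 40) → {lima:33, alpha:40, kilo:48, hotel:59}
update hotel to timestamp 1 → {hotel:1, lima:33, alpha:40, kilo:48}
advance → hotel; now {lima:33, alpha:40, kilo:48}
advance → lima; now {alpha:40, kilo:48}
add romeo (timestamp 52) → {alpha:40, kilo:48, romeo:52}
advance → alpha; now {kilo:48, romeo:52}
advance → kilo; now {romeo:52}
advance → romeo; now {}

charlie → golf → tango → victor → echo → india → hotel → lima → alpha → kilo → romeo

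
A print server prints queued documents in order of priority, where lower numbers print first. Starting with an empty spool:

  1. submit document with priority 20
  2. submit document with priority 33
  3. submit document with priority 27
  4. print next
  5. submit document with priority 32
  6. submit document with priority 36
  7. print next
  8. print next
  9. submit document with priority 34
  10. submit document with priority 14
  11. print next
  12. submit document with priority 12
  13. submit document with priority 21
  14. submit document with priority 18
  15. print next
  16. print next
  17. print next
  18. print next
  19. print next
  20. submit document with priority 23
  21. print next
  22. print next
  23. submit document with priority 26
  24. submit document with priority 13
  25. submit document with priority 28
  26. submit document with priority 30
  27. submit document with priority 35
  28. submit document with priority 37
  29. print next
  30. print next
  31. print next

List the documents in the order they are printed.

insert 20 → {20}
insert 33 → {20, 33}
insert 27 → {20, 27, 33}
print next → 20; now {27, 33}
insert 32 → {27, 32, 33}
insert 36 → {27, 32, 33, 36}
print next → 27; now {32, 33, 36}
print next → 32; now {33, 36}
insert 34 → {33, 34, 36}
insert 14 → {14, 33, 34, 36}
print next → 14; now {33, 34, 36}
insert 12 → {12, 33, 34, 36}
insert 21 → {12, 21, 33, 34, 36}
insert 18 → {12, 18, 21, 33, 34, 36}
print next → 12; now {18, 21, 33, 34, 36}
print next → 18; now {21, 33, 34, 36}
print next → 21; now {33, 34, 36}
print next → 33; now {34, 36}
print next → 34; now {36}
insert 23 → {23, 36}
print next → 23; now {36}
print next → 36; now {}
insert 26 → {26}
insert 13 → {13, 26}
insert 28 → {13, 26, 28}
insert 30 → {13, 26, 28, 30}
insert 35 → {13, 26, 28, 30, 35}
insert 37 → {13, 26, 28, 30, 35, 37}
print next → 13; now {26, 28, 30, 35, 37}
print next → 26; now {28, 30, 35, 37}
print next → 28; now {30, 35, 37}

[20, 27, 32, 14, 12, 18, 21, 33, 34, 23, 36, 13, 26, 28]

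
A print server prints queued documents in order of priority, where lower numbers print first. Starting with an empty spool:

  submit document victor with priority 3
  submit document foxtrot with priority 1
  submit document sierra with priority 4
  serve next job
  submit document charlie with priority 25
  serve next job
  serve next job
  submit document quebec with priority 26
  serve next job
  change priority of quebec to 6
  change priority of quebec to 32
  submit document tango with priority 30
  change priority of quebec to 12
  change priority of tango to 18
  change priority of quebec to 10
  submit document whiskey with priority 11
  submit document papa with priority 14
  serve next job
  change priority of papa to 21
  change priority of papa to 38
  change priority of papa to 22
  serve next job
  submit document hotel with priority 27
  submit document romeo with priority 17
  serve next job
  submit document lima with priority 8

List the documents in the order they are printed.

foxtrot, victor, sierra, charlie, quebec, whiskey, romeo

add victor (priority 3) → {victor:3}
add foxtrot (priority 1) → {foxtrot:1, victor:3}
add sierra (priority 4) → {foxtrot:1, victor:3, sierra:4}
serve next job → foxtrot; now {victor:3, sierra:4}
add charlie (priority 25) → {victor:3, sierra:4, charlie:25}
serve next job → victor; now {sierra:4, charlie:25}
serve next job → sierra; now {charlie:25}
add quebec (priority 26) → {charlie:25, quebec:26}
serve next job → charlie; now {quebec:26}
update quebec to priority 6 → {quebec:6}
update quebec to priority 32 → {quebec:32}
add tango (priority 30) → {tango:30, quebec:32}
update quebec to priority 12 → {quebec:12, tango:30}
update tango to priority 18 → {quebec:12, tango:18}
update quebec to priority 10 → {quebec:10, tango:18}
add whiskey (priority 11) → {quebec:10, whiskey:11, tango:18}
add papa (priority 14) → {quebec:10, whiskey:11, papa:14, tango:18}
serve next job → quebec; now {whiskey:11, papa:14, tango:18}
update papa to priority 21 → {whiskey:11, tango:18, papa:21}
update papa to priority 38 → {whiskey:11, tango:18, papa:38}
update papa to priority 22 → {whiskey:11, tango:18, papa:22}
serve next job → whiskey; now {tango:18, papa:22}
add hotel (priority 27) → {tango:18, papa:22, hotel:27}
add romeo (priority 17) → {romeo:17, tango:18, papa:22, hotel:27}
serve next job → romeo; now {tango:18, papa:22, hotel:27}
add lima (priority 8) → {lima:8, tango:18, papa:22, hotel:27}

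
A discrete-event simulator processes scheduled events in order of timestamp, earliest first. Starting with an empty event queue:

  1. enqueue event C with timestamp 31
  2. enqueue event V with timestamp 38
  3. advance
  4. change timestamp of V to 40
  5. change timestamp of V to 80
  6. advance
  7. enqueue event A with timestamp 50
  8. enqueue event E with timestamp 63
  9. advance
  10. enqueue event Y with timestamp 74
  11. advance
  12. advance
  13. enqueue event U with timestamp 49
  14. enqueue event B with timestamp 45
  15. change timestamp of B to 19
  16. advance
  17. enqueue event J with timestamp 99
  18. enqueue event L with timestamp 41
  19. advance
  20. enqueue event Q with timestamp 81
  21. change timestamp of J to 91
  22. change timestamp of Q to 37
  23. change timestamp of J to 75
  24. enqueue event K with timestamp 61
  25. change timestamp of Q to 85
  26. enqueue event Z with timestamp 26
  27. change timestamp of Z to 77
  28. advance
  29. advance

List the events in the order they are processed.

add C (timestamp 31) → {C:31}
add V (timestamp 38) → {C:31, V:38}
advance → C; now {V:38}
update V to timestamp 40 → {V:40}
update V to timestamp 80 → {V:80}
advance → V; now {}
add A (timestamp 50) → {A:50}
add E (timestamp 63) → {A:50, E:63}
advance → A; now {E:63}
add Y (timestamp 74) → {E:63, Y:74}
advance → E; now {Y:74}
advance → Y; now {}
add U (timestamp 49) → {U:49}
add B (timestamp 45) → {B:45, U:49}
update B to timestamp 19 → {B:19, U:49}
advance → B; now {U:49}
add J (timestamp 99) → {U:49, J:99}
add L (timestamp 41) → {L:41, U:49, J:99}
advance → L; now {U:49, J:99}
add Q (timestamp 81) → {U:49, Q:81, J:99}
update J to timestamp 91 → {U:49, Q:81, J:91}
update Q to timestamp 37 → {Q:37, U:49, J:91}
update J to timestamp 75 → {Q:37, U:49, J:75}
add K (timestamp 61) → {Q:37, U:49, K:61, J:75}
update Q to timestamp 85 → {U:49, K:61, J:75, Q:85}
add Z (timestamp 26) → {Z:26, U:49, K:61, J:75, Q:85}
update Z to timestamp 77 → {U:49, K:61, J:75, Z:77, Q:85}
advance → U; now {K:61, J:75, Z:77, Q:85}
advance → K; now {J:75, Z:77, Q:85}

C, V, A, E, Y, B, L, U, K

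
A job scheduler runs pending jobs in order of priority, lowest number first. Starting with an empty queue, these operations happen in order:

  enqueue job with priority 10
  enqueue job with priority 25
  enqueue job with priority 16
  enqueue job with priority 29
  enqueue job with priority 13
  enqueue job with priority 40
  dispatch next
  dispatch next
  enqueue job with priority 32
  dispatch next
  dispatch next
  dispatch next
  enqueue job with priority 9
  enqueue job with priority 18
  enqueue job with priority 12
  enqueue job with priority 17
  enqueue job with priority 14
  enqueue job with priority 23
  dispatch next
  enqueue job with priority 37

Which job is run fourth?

25

insert 10 → {10}
insert 25 → {10, 25}
insert 16 → {10, 16, 25}
insert 29 → {10, 16, 25, 29}
insert 13 → {10, 13, 16, 25, 29}
insert 40 → {10, 13, 16, 25, 29, 40}
dispatch next → 10; now {13, 16, 25, 29, 40}
dispatch next → 13; now {16, 25, 29, 40}
insert 32 → {16, 25, 29, 32, 40}
dispatch next → 16; now {25, 29, 32, 40}
dispatch next → 25; now {29, 32, 40}
dispatch next → 29; now {32, 40}
insert 9 → {9, 32, 40}
insert 18 → {9, 18, 32, 40}
insert 12 → {9, 12, 18, 32, 40}
insert 17 → {9, 12, 17, 18, 32, 40}
insert 14 → {9, 12, 14, 17, 18, 32, 40}
insert 23 → {9, 12, 14, 17, 18, 23, 32, 40}
dispatch next → 9; now {12, 14, 17, 18, 23, 32, 40}
insert 37 → {12, 14, 17, 18, 23, 32, 37, 40}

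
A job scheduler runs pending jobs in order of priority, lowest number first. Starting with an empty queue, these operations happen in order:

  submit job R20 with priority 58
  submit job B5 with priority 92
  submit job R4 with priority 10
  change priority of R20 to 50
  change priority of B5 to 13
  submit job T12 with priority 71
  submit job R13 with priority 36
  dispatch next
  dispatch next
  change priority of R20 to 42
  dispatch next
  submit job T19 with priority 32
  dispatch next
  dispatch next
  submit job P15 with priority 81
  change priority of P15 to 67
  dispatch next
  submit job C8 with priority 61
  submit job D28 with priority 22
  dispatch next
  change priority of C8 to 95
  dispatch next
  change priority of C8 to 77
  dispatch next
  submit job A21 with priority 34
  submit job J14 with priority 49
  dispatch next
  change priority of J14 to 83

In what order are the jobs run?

add R20 (priority 58) → {R20:58}
add B5 (priority 92) → {R20:58, B5:92}
add R4 (priority 10) → {R4:10, R20:58, B5:92}
update R20 to priority 50 → {R4:10, R20:50, B5:92}
update B5 to priority 13 → {R4:10, B5:13, R20:50}
add T12 (priority 71) → {R4:10, B5:13, R20:50, T12:71}
add R13 (priority 36) → {R4:10, B5:13, R13:36, R20:50, T12:71}
dispatch next → R4; now {B5:13, R13:36, R20:50, T12:71}
dispatch next → B5; now {R13:36, R20:50, T12:71}
update R20 to priority 42 → {R13:36, R20:42, T12:71}
dispatch next → R13; now {R20:42, T12:71}
add T19 (priority 32) → {T19:32, R20:42, T12:71}
dispatch next → T19; now {R20:42, T12:71}
dispatch next → R20; now {T12:71}
add P15 (priority 81) → {T12:71, P15:81}
update P15 to priority 67 → {P15:67, T12:71}
dispatch next → P15; now {T12:71}
add C8 (priority 61) → {C8:61, T12:71}
add D28 (priority 22) → {D28:22, C8:61, T12:71}
dispatch next → D28; now {C8:61, T12:71}
update C8 to priority 95 → {T12:71, C8:95}
dispatch next → T12; now {C8:95}
update C8 to priority 77 → {C8:77}
dispatch next → C8; now {}
add A21 (priority 34) → {A21:34}
add J14 (priority 49) → {A21:34, J14:49}
dispatch next → A21; now {J14:49}
update J14 to priority 83 → {J14:83}

R4, B5, R13, T19, R20, P15, D28, T12, C8, A21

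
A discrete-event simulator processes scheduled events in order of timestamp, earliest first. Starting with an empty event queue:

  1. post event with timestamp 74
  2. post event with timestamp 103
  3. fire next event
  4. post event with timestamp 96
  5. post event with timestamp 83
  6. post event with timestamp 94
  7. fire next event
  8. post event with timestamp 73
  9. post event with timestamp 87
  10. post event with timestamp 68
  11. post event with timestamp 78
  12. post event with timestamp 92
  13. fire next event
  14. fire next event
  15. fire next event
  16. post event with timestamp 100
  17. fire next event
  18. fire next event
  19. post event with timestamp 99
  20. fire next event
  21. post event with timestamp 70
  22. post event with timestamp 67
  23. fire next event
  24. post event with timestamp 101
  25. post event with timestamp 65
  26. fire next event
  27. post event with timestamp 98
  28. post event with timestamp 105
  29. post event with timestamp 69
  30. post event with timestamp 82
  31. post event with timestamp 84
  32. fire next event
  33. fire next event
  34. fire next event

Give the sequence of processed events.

insert 74 → {74}
insert 103 → {74, 103}
fire next event → 74; now {103}
insert 96 → {96, 103}
insert 83 → {83, 96, 103}
insert 94 → {83, 94, 96, 103}
fire next event → 83; now {94, 96, 103}
insert 73 → {73, 94, 96, 103}
insert 87 → {73, 87, 94, 96, 103}
insert 68 → {68, 73, 87, 94, 96, 103}
insert 78 → {68, 73, 78, 87, 94, 96, 103}
insert 92 → {68, 73, 78, 87, 92, 94, 96, 103}
fire next event → 68; now {73, 78, 87, 92, 94, 96, 103}
fire next event → 73; now {78, 87, 92, 94, 96, 103}
fire next event → 78; now {87, 92, 94, 96, 103}
insert 100 → {87, 92, 94, 96, 100, 103}
fire next event → 87; now {92, 94, 96, 100, 103}
fire next event → 92; now {94, 96, 100, 103}
insert 99 → {94, 96, 99, 100, 103}
fire next event → 94; now {96, 99, 100, 103}
insert 70 → {70, 96, 99, 100, 103}
insert 67 → {67, 70, 96, 99, 100, 103}
fire next event → 67; now {70, 96, 99, 100, 103}
insert 101 → {70, 96, 99, 100, 101, 103}
insert 65 → {65, 70, 96, 99, 100, 101, 103}
fire next event → 65; now {70, 96, 99, 100, 101, 103}
insert 98 → {70, 96, 98, 99, 100, 101, 103}
insert 105 → {70, 96, 98, 99, 100, 101, 103, 105}
insert 69 → {69, 70, 96, 98, 99, 100, 101, 103, 105}
insert 82 → {69, 70, 82, 96, 98, 99, 100, 101, 103, 105}
insert 84 → {69, 70, 82, 84, 96, 98, 99, 100, 101, 103, 105}
fire next event → 69; now {70, 82, 84, 96, 98, 99, 100, 101, 103, 105}
fire next event → 70; now {82, 84, 96, 98, 99, 100, 101, 103, 105}
fire next event → 82; now {84, 96, 98, 99, 100, 101, 103, 105}

[74, 83, 68, 73, 78, 87, 92, 94, 67, 65, 69, 70, 82]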